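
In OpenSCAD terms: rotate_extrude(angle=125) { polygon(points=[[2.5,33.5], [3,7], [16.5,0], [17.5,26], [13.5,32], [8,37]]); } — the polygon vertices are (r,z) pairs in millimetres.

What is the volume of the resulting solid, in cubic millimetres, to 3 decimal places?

Volume = 9248.154 mm³

Profile (r,z), 6 vertices: (2.5,33.5) (3,7) (16.5,0) (17.5,26) (13.5,32) (8,37)
edge 0: (2.5,33.5)→(3,7)  cross = 2.5·7 − 3·33.5 = -83.0000; (r_i+r_j)·cross = 5.5·-83.0000 = -456.5000
edge 1: (3,7)→(16.5,0)  cross = 3·0 − 16.5·7 = -115.5000; (r_i+r_j)·cross = 19.5·-115.5000 = -2252.2500
edge 2: (16.5,0)→(17.5,26)  cross = 16.5·26 − 17.5·0 = 429.0000; (r_i+r_j)·cross = 34·429.0000 = 14586.0000
edge 3: (17.5,26)→(13.5,32)  cross = 17.5·32 − 13.5·26 = 209.0000; (r_i+r_j)·cross = 31·209.0000 = 6479.0000
edge 4: (13.5,32)→(8,37)  cross = 13.5·37 − 8·32 = 243.5000; (r_i+r_j)·cross = 21.5·243.5000 = 5235.2500
edge 5: (8,37)→(2.5,33.5)  cross = 8·33.5 − 2.5·37 = 175.5000; (r_i+r_j)·cross = 10.5·175.5000 = 1842.7500
Σcross = 858.5000 → A = |Σcross|/2 = 429.2500 mm²
Σ(r_i+r_j)·cross = 25434.2500 → first moment M = |Σ|/6 = 4239.0417
R_c = M/A = 4239.0417/429.2500 = 9.8755 mm
θ = 125° = 2.181662 rad
V = θ·R_c·A = 2.181662·9.8755·429.2500 = 9248.154 mm³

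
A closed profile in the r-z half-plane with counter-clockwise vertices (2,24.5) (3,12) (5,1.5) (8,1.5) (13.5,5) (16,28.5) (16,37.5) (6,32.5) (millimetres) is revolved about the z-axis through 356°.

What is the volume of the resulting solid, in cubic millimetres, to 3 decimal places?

Profile (r,z), 8 vertices: (2,24.5) (3,12) (5,1.5) (8,1.5) (13.5,5) (16,28.5) (16,37.5) (6,32.5)
edge 0: (2,24.5)→(3,12)  cross = 2·12 − 3·24.5 = -49.5000; (r_i+r_j)·cross = 5·-49.5000 = -247.5000
edge 1: (3,12)→(5,1.5)  cross = 3·1.5 − 5·12 = -55.5000; (r_i+r_j)·cross = 8·-55.5000 = -444.0000
edge 2: (5,1.5)→(8,1.5)  cross = 5·1.5 − 8·1.5 = -4.5000; (r_i+r_j)·cross = 13·-4.5000 = -58.5000
edge 3: (8,1.5)→(13.5,5)  cross = 8·5 − 13.5·1.5 = 19.7500; (r_i+r_j)·cross = 21.5·19.7500 = 424.6250
edge 4: (13.5,5)→(16,28.5)  cross = 13.5·28.5 − 16·5 = 304.7500; (r_i+r_j)·cross = 29.5·304.7500 = 8990.1250
edge 5: (16,28.5)→(16,37.5)  cross = 16·37.5 − 16·28.5 = 144.0000; (r_i+r_j)·cross = 32·144.0000 = 4608.0000
edge 6: (16,37.5)→(6,32.5)  cross = 16·32.5 − 6·37.5 = 295.0000; (r_i+r_j)·cross = 22·295.0000 = 6490.0000
edge 7: (6,32.5)→(2,24.5)  cross = 6·24.5 − 2·32.5 = 82.0000; (r_i+r_j)·cross = 8·82.0000 = 656.0000
Σcross = 736.0000 → A = |Σcross|/2 = 368.0000 mm²
Σ(r_i+r_j)·cross = 20418.7500 → first moment M = |Σ|/6 = 3403.1250
R_c = M/A = 3403.1250/368.0000 = 9.2476 mm
θ = 356° = 6.213372 rad
V = θ·R_c·A = 6.213372·9.2476·368.0000 = 21144.882 mm³

Volume = 21144.882 mm³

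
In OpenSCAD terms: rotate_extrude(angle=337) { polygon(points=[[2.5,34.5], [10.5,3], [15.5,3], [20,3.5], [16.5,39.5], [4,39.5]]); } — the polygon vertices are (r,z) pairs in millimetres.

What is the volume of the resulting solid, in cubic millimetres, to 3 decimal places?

Profile (r,z), 6 vertices: (2.5,34.5) (10.5,3) (15.5,3) (20,3.5) (16.5,39.5) (4,39.5)
edge 0: (2.5,34.5)→(10.5,3)  cross = 2.5·3 − 10.5·34.5 = -354.7500; (r_i+r_j)·cross = 13·-354.7500 = -4611.7500
edge 1: (10.5,3)→(15.5,3)  cross = 10.5·3 − 15.5·3 = -15.0000; (r_i+r_j)·cross = 26·-15.0000 = -390.0000
edge 2: (15.5,3)→(20,3.5)  cross = 15.5·3.5 − 20·3 = -5.7500; (r_i+r_j)·cross = 35.5·-5.7500 = -204.1250
edge 3: (20,3.5)→(16.5,39.5)  cross = 20·39.5 − 16.5·3.5 = 732.2500; (r_i+r_j)·cross = 36.5·732.2500 = 26727.1250
edge 4: (16.5,39.5)→(4,39.5)  cross = 16.5·39.5 − 4·39.5 = 493.7500; (r_i+r_j)·cross = 20.5·493.7500 = 10121.8750
edge 5: (4,39.5)→(2.5,34.5)  cross = 4·34.5 − 2.5·39.5 = 39.2500; (r_i+r_j)·cross = 6.5·39.2500 = 255.1250
Σcross = 889.7500 → A = |Σcross|/2 = 444.8750 mm²
Σ(r_i+r_j)·cross = 31898.2500 → first moment M = |Σ|/6 = 5316.3750
R_c = M/A = 5316.3750/444.8750 = 11.9503 mm
θ = 337° = 5.881760 rad
V = θ·R_c·A = 5.881760·11.9503·444.8750 = 31269.640 mm³

Volume = 31269.640 mm³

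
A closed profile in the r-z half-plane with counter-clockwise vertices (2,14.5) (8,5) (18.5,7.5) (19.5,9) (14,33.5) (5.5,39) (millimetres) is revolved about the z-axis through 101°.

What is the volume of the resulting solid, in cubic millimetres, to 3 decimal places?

Profile (r,z), 6 vertices: (2,14.5) (8,5) (18.5,7.5) (19.5,9) (14,33.5) (5.5,39)
edge 0: (2,14.5)→(8,5)  cross = 2·5 − 8·14.5 = -106.0000; (r_i+r_j)·cross = 10·-106.0000 = -1060.0000
edge 1: (8,5)→(18.5,7.5)  cross = 8·7.5 − 18.5·5 = -32.5000; (r_i+r_j)·cross = 26.5·-32.5000 = -861.2500
edge 2: (18.5,7.5)→(19.5,9)  cross = 18.5·9 − 19.5·7.5 = 20.2500; (r_i+r_j)·cross = 38·20.2500 = 769.5000
edge 3: (19.5,9)→(14,33.5)  cross = 19.5·33.5 − 14·9 = 527.2500; (r_i+r_j)·cross = 33.5·527.2500 = 17662.8750
edge 4: (14,33.5)→(5.5,39)  cross = 14·39 − 5.5·33.5 = 361.7500; (r_i+r_j)·cross = 19.5·361.7500 = 7054.1250
edge 5: (5.5,39)→(2,14.5)  cross = 5.5·14.5 − 2·39 = 1.7500; (r_i+r_j)·cross = 7.5·1.7500 = 13.1250
Σcross = 772.5000 → A = |Σcross|/2 = 386.2500 mm²
Σ(r_i+r_j)·cross = 23578.3750 → first moment M = |Σ|/6 = 3929.7292
R_c = M/A = 3929.7292/386.2500 = 10.1741 mm
θ = 101° = 1.762783 rad
V = θ·R_c·A = 1.762783·10.1741·386.2500 = 6927.258 mm³

Volume = 6927.258 mm³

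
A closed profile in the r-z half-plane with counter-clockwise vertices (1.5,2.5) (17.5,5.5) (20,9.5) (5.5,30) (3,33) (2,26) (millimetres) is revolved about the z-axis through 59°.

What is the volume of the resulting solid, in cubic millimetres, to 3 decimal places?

Volume = 2766.794 mm³

Profile (r,z), 6 vertices: (1.5,2.5) (17.5,5.5) (20,9.5) (5.5,30) (3,33) (2,26)
edge 0: (1.5,2.5)→(17.5,5.5)  cross = 1.5·5.5 − 17.5·2.5 = -35.5000; (r_i+r_j)·cross = 19·-35.5000 = -674.5000
edge 1: (17.5,5.5)→(20,9.5)  cross = 17.5·9.5 − 20·5.5 = 56.2500; (r_i+r_j)·cross = 37.5·56.2500 = 2109.3750
edge 2: (20,9.5)→(5.5,30)  cross = 20·30 − 5.5·9.5 = 547.7500; (r_i+r_j)·cross = 25.5·547.7500 = 13967.6250
edge 3: (5.5,30)→(3,33)  cross = 5.5·33 − 3·30 = 91.5000; (r_i+r_j)·cross = 8.5·91.5000 = 777.7500
edge 4: (3,33)→(2,26)  cross = 3·26 − 2·33 = 12.0000; (r_i+r_j)·cross = 5·12.0000 = 60.0000
edge 5: (2,26)→(1.5,2.5)  cross = 2·2.5 − 1.5·26 = -34.0000; (r_i+r_j)·cross = 3.5·-34.0000 = -119.0000
Σcross = 638.0000 → A = |Σcross|/2 = 319.0000 mm²
Σ(r_i+r_j)·cross = 16121.2500 → first moment M = |Σ|/6 = 2686.8750
R_c = M/A = 2686.8750/319.0000 = 8.4228 mm
θ = 59° = 1.029744 rad
V = θ·R_c·A = 1.029744·8.4228·319.0000 = 2766.794 mm³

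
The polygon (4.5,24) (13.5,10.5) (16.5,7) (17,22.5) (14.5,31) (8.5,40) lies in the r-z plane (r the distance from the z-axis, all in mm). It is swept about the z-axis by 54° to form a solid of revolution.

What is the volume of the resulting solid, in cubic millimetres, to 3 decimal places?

Volume = 2359.572 mm³

Profile (r,z), 6 vertices: (4.5,24) (13.5,10.5) (16.5,7) (17,22.5) (14.5,31) (8.5,40)
edge 0: (4.5,24)→(13.5,10.5)  cross = 4.5·10.5 − 13.5·24 = -276.7500; (r_i+r_j)·cross = 18·-276.7500 = -4981.5000
edge 1: (13.5,10.5)→(16.5,7)  cross = 13.5·7 − 16.5·10.5 = -78.7500; (r_i+r_j)·cross = 30·-78.7500 = -2362.5000
edge 2: (16.5,7)→(17,22.5)  cross = 16.5·22.5 − 17·7 = 252.2500; (r_i+r_j)·cross = 33.5·252.2500 = 8450.3750
edge 3: (17,22.5)→(14.5,31)  cross = 17·31 − 14.5·22.5 = 200.7500; (r_i+r_j)·cross = 31.5·200.7500 = 6323.6250
edge 4: (14.5,31)→(8.5,40)  cross = 14.5·40 − 8.5·31 = 316.5000; (r_i+r_j)·cross = 23·316.5000 = 7279.5000
edge 5: (8.5,40)→(4.5,24)  cross = 8.5·24 − 4.5·40 = 24.0000; (r_i+r_j)·cross = 13·24.0000 = 312.0000
Σcross = 438.0000 → A = |Σcross|/2 = 219.0000 mm²
Σ(r_i+r_j)·cross = 15021.5000 → first moment M = |Σ|/6 = 2503.5833
R_c = M/A = 2503.5833/219.0000 = 11.4319 mm
θ = 54° = 0.942478 rad
V = θ·R_c·A = 0.942478·11.4319·219.0000 = 2359.572 mm³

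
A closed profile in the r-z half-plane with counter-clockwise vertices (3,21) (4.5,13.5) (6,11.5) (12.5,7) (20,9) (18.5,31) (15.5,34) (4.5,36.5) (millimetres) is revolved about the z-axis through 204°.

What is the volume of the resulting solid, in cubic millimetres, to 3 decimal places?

Volume = 16118.849 mm³

Profile (r,z), 8 vertices: (3,21) (4.5,13.5) (6,11.5) (12.5,7) (20,9) (18.5,31) (15.5,34) (4.5,36.5)
edge 0: (3,21)→(4.5,13.5)  cross = 3·13.5 − 4.5·21 = -54.0000; (r_i+r_j)·cross = 7.5·-54.0000 = -405.0000
edge 1: (4.5,13.5)→(6,11.5)  cross = 4.5·11.5 − 6·13.5 = -29.2500; (r_i+r_j)·cross = 10.5·-29.2500 = -307.1250
edge 2: (6,11.5)→(12.5,7)  cross = 6·7 − 12.5·11.5 = -101.7500; (r_i+r_j)·cross = 18.5·-101.7500 = -1882.3750
edge 3: (12.5,7)→(20,9)  cross = 12.5·9 − 20·7 = -27.5000; (r_i+r_j)·cross = 32.5·-27.5000 = -893.7500
edge 4: (20,9)→(18.5,31)  cross = 20·31 − 18.5·9 = 453.5000; (r_i+r_j)·cross = 38.5·453.5000 = 17459.7500
edge 5: (18.5,31)→(15.5,34)  cross = 18.5·34 − 15.5·31 = 148.5000; (r_i+r_j)·cross = 34·148.5000 = 5049.0000
edge 6: (15.5,34)→(4.5,36.5)  cross = 15.5·36.5 − 4.5·34 = 412.7500; (r_i+r_j)·cross = 20·412.7500 = 8255.0000
edge 7: (4.5,36.5)→(3,21)  cross = 4.5·21 − 3·36.5 = -15.0000; (r_i+r_j)·cross = 7.5·-15.0000 = -112.5000
Σcross = 787.2500 → A = |Σcross|/2 = 393.6250 mm²
Σ(r_i+r_j)·cross = 27163.0000 → first moment M = |Σ|/6 = 4527.1667
R_c = M/A = 4527.1667/393.6250 = 11.5012 mm
θ = 204° = 3.560472 rad
V = θ·R_c·A = 3.560472·11.5012·393.6250 = 16118.849 mm³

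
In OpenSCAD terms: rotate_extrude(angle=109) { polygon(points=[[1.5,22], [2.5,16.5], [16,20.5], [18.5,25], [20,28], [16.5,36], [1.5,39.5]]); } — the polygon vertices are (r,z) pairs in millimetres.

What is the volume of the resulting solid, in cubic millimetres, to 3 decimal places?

Profile (r,z), 7 vertices: (1.5,22) (2.5,16.5) (16,20.5) (18.5,25) (20,28) (16.5,36) (1.5,39.5)
edge 0: (1.5,22)→(2.5,16.5)  cross = 1.5·16.5 − 2.5·22 = -30.2500; (r_i+r_j)·cross = 4·-30.2500 = -121.0000
edge 1: (2.5,16.5)→(16,20.5)  cross = 2.5·20.5 − 16·16.5 = -212.7500; (r_i+r_j)·cross = 18.5·-212.7500 = -3935.8750
edge 2: (16,20.5)→(18.5,25)  cross = 16·25 − 18.5·20.5 = 20.7500; (r_i+r_j)·cross = 34.5·20.7500 = 715.8750
edge 3: (18.5,25)→(20,28)  cross = 18.5·28 − 20·25 = 18.0000; (r_i+r_j)·cross = 38.5·18.0000 = 693.0000
edge 4: (20,28)→(16.5,36)  cross = 20·36 − 16.5·28 = 258.0000; (r_i+r_j)·cross = 36.5·258.0000 = 9417.0000
edge 5: (16.5,36)→(1.5,39.5)  cross = 16.5·39.5 − 1.5·36 = 597.7500; (r_i+r_j)·cross = 18·597.7500 = 10759.5000
edge 6: (1.5,39.5)→(1.5,22)  cross = 1.5·22 − 1.5·39.5 = -26.2500; (r_i+r_j)·cross = 3·-26.2500 = -78.7500
Σcross = 625.2500 → A = |Σcross|/2 = 312.6250 mm²
Σ(r_i+r_j)·cross = 17449.7500 → first moment M = |Σ|/6 = 2908.2917
R_c = M/A = 2908.2917/312.6250 = 9.3028 mm
θ = 109° = 1.902409 rad
V = θ·R_c·A = 1.902409·9.3028·312.6250 = 5532.760 mm³

Volume = 5532.760 mm³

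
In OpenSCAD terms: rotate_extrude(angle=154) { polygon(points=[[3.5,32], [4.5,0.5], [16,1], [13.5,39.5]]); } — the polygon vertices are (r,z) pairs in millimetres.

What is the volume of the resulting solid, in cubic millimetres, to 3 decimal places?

Volume = 9868.620 mm³

Profile (r,z), 4 vertices: (3.5,32) (4.5,0.5) (16,1) (13.5,39.5)
edge 0: (3.5,32)→(4.5,0.5)  cross = 3.5·0.5 − 4.5·32 = -142.2500; (r_i+r_j)·cross = 8·-142.2500 = -1138.0000
edge 1: (4.5,0.5)→(16,1)  cross = 4.5·1 − 16·0.5 = -3.5000; (r_i+r_j)·cross = 20.5·-3.5000 = -71.7500
edge 2: (16,1)→(13.5,39.5)  cross = 16·39.5 − 13.5·1 = 618.5000; (r_i+r_j)·cross = 29.5·618.5000 = 18245.7500
edge 3: (13.5,39.5)→(3.5,32)  cross = 13.5·32 − 3.5·39.5 = 293.7500; (r_i+r_j)·cross = 17·293.7500 = 4993.7500
Σcross = 766.5000 → A = |Σcross|/2 = 383.2500 mm²
Σ(r_i+r_j)·cross = 22029.7500 → first moment M = |Σ|/6 = 3671.6250
R_c = M/A = 3671.6250/383.2500 = 9.5802 mm
θ = 154° = 2.687807 rad
V = θ·R_c·A = 2.687807·9.5802·383.2500 = 9868.620 mm³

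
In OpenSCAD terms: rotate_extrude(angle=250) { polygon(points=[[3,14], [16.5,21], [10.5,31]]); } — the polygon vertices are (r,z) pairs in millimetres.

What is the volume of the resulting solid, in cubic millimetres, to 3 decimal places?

Volume = 3861.541 mm³

Profile (r,z), 3 vertices: (3,14) (16.5,21) (10.5,31)
edge 0: (3,14)→(16.5,21)  cross = 3·21 − 16.5·14 = -168.0000; (r_i+r_j)·cross = 19.5·-168.0000 = -3276.0000
edge 1: (16.5,21)→(10.5,31)  cross = 16.5·31 − 10.5·21 = 291.0000; (r_i+r_j)·cross = 27·291.0000 = 7857.0000
edge 2: (10.5,31)→(3,14)  cross = 10.5·14 − 3·31 = 54.0000; (r_i+r_j)·cross = 13.5·54.0000 = 729.0000
Σcross = 177.0000 → A = |Σcross|/2 = 88.5000 mm²
Σ(r_i+r_j)·cross = 5310.0000 → first moment M = |Σ|/6 = 885.0000
R_c = M/A = 885.0000/88.5000 = 10.0000 mm
θ = 250° = 4.363323 rad
V = θ·R_c·A = 4.363323·10.0000·88.5000 = 3861.541 mm³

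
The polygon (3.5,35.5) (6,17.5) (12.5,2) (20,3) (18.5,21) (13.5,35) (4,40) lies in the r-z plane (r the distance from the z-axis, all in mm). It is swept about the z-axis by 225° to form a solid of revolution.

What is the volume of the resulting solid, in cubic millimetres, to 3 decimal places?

Profile (r,z), 7 vertices: (3.5,35.5) (6,17.5) (12.5,2) (20,3) (18.5,21) (13.5,35) (4,40)
edge 0: (3.5,35.5)→(6,17.5)  cross = 3.5·17.5 − 6·35.5 = -151.7500; (r_i+r_j)·cross = 9.5·-151.7500 = -1441.6250
edge 1: (6,17.5)→(12.5,2)  cross = 6·2 − 12.5·17.5 = -206.7500; (r_i+r_j)·cross = 18.5·-206.7500 = -3824.8750
edge 2: (12.5,2)→(20,3)  cross = 12.5·3 − 20·2 = -2.5000; (r_i+r_j)·cross = 32.5·-2.5000 = -81.2500
edge 3: (20,3)→(18.5,21)  cross = 20·21 − 18.5·3 = 364.5000; (r_i+r_j)·cross = 38.5·364.5000 = 14033.2500
edge 4: (18.5,21)→(13.5,35)  cross = 18.5·35 − 13.5·21 = 364.0000; (r_i+r_j)·cross = 32·364.0000 = 11648.0000
edge 5: (13.5,35)→(4,40)  cross = 13.5·40 − 4·35 = 400.0000; (r_i+r_j)·cross = 17.5·400.0000 = 7000.0000
edge 6: (4,40)→(3.5,35.5)  cross = 4·35.5 − 3.5·40 = 2.0000; (r_i+r_j)·cross = 7.5·2.0000 = 15.0000
Σcross = 769.5000 → A = |Σcross|/2 = 384.7500 mm²
Σ(r_i+r_j)·cross = 27348.5000 → first moment M = |Σ|/6 = 4558.0833
R_c = M/A = 4558.0833/384.7500 = 11.8469 mm
θ = 225° = 3.926991 rad
V = θ·R_c·A = 3.926991·11.8469·384.7500 = 17899.551 mm³

Volume = 17899.551 mm³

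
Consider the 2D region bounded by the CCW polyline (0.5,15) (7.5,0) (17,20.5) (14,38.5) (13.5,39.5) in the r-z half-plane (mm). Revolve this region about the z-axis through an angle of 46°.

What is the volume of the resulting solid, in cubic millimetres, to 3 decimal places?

Volume = 2372.727 mm³

Profile (r,z), 5 vertices: (0.5,15) (7.5,0) (17,20.5) (14,38.5) (13.5,39.5)
edge 0: (0.5,15)→(7.5,0)  cross = 0.5·0 − 7.5·15 = -112.5000; (r_i+r_j)·cross = 8·-112.5000 = -900.0000
edge 1: (7.5,0)→(17,20.5)  cross = 7.5·20.5 − 17·0 = 153.7500; (r_i+r_j)·cross = 24.5·153.7500 = 3766.8750
edge 2: (17,20.5)→(14,38.5)  cross = 17·38.5 − 14·20.5 = 367.5000; (r_i+r_j)·cross = 31·367.5000 = 11392.5000
edge 3: (14,38.5)→(13.5,39.5)  cross = 14·39.5 − 13.5·38.5 = 33.2500; (r_i+r_j)·cross = 27.5·33.2500 = 914.3750
edge 4: (13.5,39.5)→(0.5,15)  cross = 13.5·15 − 0.5·39.5 = 182.7500; (r_i+r_j)·cross = 14·182.7500 = 2558.5000
Σcross = 624.7500 → A = |Σcross|/2 = 312.3750 mm²
Σ(r_i+r_j)·cross = 17732.2500 → first moment M = |Σ|/6 = 2955.3750
R_c = M/A = 2955.3750/312.3750 = 9.4610 mm
θ = 46° = 0.802851 rad
V = θ·R_c·A = 0.802851·9.4610·312.3750 = 2372.727 mm³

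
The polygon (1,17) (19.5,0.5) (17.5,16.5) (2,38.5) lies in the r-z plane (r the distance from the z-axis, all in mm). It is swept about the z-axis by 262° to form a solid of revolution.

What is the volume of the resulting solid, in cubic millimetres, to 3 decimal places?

Profile (r,z), 4 vertices: (1,17) (19.5,0.5) (17.5,16.5) (2,38.5)
edge 0: (1,17)→(19.5,0.5)  cross = 1·0.5 − 19.5·17 = -331.0000; (r_i+r_j)·cross = 20.5·-331.0000 = -6785.5000
edge 1: (19.5,0.5)→(17.5,16.5)  cross = 19.5·16.5 − 17.5·0.5 = 313.0000; (r_i+r_j)·cross = 37·313.0000 = 11581.0000
edge 2: (17.5,16.5)→(2,38.5)  cross = 17.5·38.5 − 2·16.5 = 640.7500; (r_i+r_j)·cross = 19.5·640.7500 = 12494.6250
edge 3: (2,38.5)→(1,17)  cross = 2·17 − 1·38.5 = -4.5000; (r_i+r_j)·cross = 3·-4.5000 = -13.5000
Σcross = 618.2500 → A = |Σcross|/2 = 309.1250 mm²
Σ(r_i+r_j)·cross = 17276.6250 → first moment M = |Σ|/6 = 2879.4375
R_c = M/A = 2879.4375/309.1250 = 9.3148 mm
θ = 262° = 4.572763 rad
V = θ·R_c·A = 4.572763·9.3148·309.1250 = 13166.984 mm³

Volume = 13166.984 mm³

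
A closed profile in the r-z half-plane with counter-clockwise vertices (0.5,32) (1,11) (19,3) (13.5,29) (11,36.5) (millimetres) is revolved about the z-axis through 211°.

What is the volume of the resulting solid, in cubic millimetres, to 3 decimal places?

Volume = 12598.634 mm³

Profile (r,z), 5 vertices: (0.5,32) (1,11) (19,3) (13.5,29) (11,36.5)
edge 0: (0.5,32)→(1,11)  cross = 0.5·11 − 1·32 = -26.5000; (r_i+r_j)·cross = 1.5·-26.5000 = -39.7500
edge 1: (1,11)→(19,3)  cross = 1·3 − 19·11 = -206.0000; (r_i+r_j)·cross = 20·-206.0000 = -4120.0000
edge 2: (19,3)→(13.5,29)  cross = 19·29 − 13.5·3 = 510.5000; (r_i+r_j)·cross = 32.5·510.5000 = 16591.2500
edge 3: (13.5,29)→(11,36.5)  cross = 13.5·36.5 − 11·29 = 173.7500; (r_i+r_j)·cross = 24.5·173.7500 = 4256.8750
edge 4: (11,36.5)→(0.5,32)  cross = 11·32 − 0.5·36.5 = 333.7500; (r_i+r_j)·cross = 11.5·333.7500 = 3838.1250
Σcross = 785.5000 → A = |Σcross|/2 = 392.7500 mm²
Σ(r_i+r_j)·cross = 20526.5000 → first moment M = |Σ|/6 = 3421.0833
R_c = M/A = 3421.0833/392.7500 = 8.7106 mm
θ = 211° = 3.682645 rad
V = θ·R_c·A = 3.682645·8.7106·392.7500 = 12598.634 mm³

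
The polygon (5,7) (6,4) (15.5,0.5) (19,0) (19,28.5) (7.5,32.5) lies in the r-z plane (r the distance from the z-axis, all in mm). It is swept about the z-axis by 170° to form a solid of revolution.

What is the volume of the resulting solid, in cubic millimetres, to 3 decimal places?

Profile (r,z), 6 vertices: (5,7) (6,4) (15.5,0.5) (19,0) (19,28.5) (7.5,32.5)
edge 0: (5,7)→(6,4)  cross = 5·4 − 6·7 = -22.0000; (r_i+r_j)·cross = 11·-22.0000 = -242.0000
edge 1: (6,4)→(15.5,0.5)  cross = 6·0.5 − 15.5·4 = -59.0000; (r_i+r_j)·cross = 21.5·-59.0000 = -1268.5000
edge 2: (15.5,0.5)→(19,0)  cross = 15.5·0 − 19·0.5 = -9.5000; (r_i+r_j)·cross = 34.5·-9.5000 = -327.7500
edge 3: (19,0)→(19,28.5)  cross = 19·28.5 − 19·0 = 541.5000; (r_i+r_j)·cross = 38·541.5000 = 20577.0000
edge 4: (19,28.5)→(7.5,32.5)  cross = 19·32.5 − 7.5·28.5 = 403.7500; (r_i+r_j)·cross = 26.5·403.7500 = 10699.3750
edge 5: (7.5,32.5)→(5,7)  cross = 7.5·7 − 5·32.5 = -110.0000; (r_i+r_j)·cross = 12.5·-110.0000 = -1375.0000
Σcross = 744.7500 → A = |Σcross|/2 = 372.3750 mm²
Σ(r_i+r_j)·cross = 28063.1250 → first moment M = |Σ|/6 = 4677.1875
R_c = M/A = 4677.1875/372.3750 = 12.5604 mm
θ = 170° = 2.967060 rad
V = θ·R_c·A = 2.967060·12.5604·372.3750 = 13877.495 mm³

Volume = 13877.495 mm³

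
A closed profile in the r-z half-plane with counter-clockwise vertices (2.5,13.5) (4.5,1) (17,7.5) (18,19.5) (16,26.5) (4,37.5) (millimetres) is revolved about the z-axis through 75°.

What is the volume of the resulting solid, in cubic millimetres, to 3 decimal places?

Profile (r,z), 6 vertices: (2.5,13.5) (4.5,1) (17,7.5) (18,19.5) (16,26.5) (4,37.5)
edge 0: (2.5,13.5)→(4.5,1)  cross = 2.5·1 − 4.5·13.5 = -58.2500; (r_i+r_j)·cross = 7·-58.2500 = -407.7500
edge 1: (4.5,1)→(17,7.5)  cross = 4.5·7.5 − 17·1 = 16.7500; (r_i+r_j)·cross = 21.5·16.7500 = 360.1250
edge 2: (17,7.5)→(18,19.5)  cross = 17·19.5 − 18·7.5 = 196.5000; (r_i+r_j)·cross = 35·196.5000 = 6877.5000
edge 3: (18,19.5)→(16,26.5)  cross = 18·26.5 − 16·19.5 = 165.0000; (r_i+r_j)·cross = 34·165.0000 = 5610.0000
edge 4: (16,26.5)→(4,37.5)  cross = 16·37.5 − 4·26.5 = 494.0000; (r_i+r_j)·cross = 20·494.0000 = 9880.0000
edge 5: (4,37.5)→(2.5,13.5)  cross = 4·13.5 − 2.5·37.5 = -39.7500; (r_i+r_j)·cross = 6.5·-39.7500 = -258.3750
Σcross = 774.2500 → A = |Σcross|/2 = 387.1250 mm²
Σ(r_i+r_j)·cross = 22061.5000 → first moment M = |Σ|/6 = 3676.9167
R_c = M/A = 3676.9167/387.1250 = 9.4980 mm
θ = 75° = 1.308997 rad
V = θ·R_c·A = 1.308997·9.4980·387.1250 = 4813.073 mm³

Volume = 4813.073 mm³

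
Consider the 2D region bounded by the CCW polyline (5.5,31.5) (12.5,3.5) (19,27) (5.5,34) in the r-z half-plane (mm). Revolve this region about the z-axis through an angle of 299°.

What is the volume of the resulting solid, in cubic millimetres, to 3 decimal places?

Volume = 12031.331 mm³

Profile (r,z), 4 vertices: (5.5,31.5) (12.5,3.5) (19,27) (5.5,34)
edge 0: (5.5,31.5)→(12.5,3.5)  cross = 5.5·3.5 − 12.5·31.5 = -374.5000; (r_i+r_j)·cross = 18·-374.5000 = -6741.0000
edge 1: (12.5,3.5)→(19,27)  cross = 12.5·27 − 19·3.5 = 271.0000; (r_i+r_j)·cross = 31.5·271.0000 = 8536.5000
edge 2: (19,27)→(5.5,34)  cross = 19·34 − 5.5·27 = 497.5000; (r_i+r_j)·cross = 24.5·497.5000 = 12188.7500
edge 3: (5.5,34)→(5.5,31.5)  cross = 5.5·31.5 − 5.5·34 = -13.7500; (r_i+r_j)·cross = 11·-13.7500 = -151.2500
Σcross = 380.2500 → A = |Σcross|/2 = 190.1250 mm²
Σ(r_i+r_j)·cross = 13833.0000 → first moment M = |Σ|/6 = 2305.5000
R_c = M/A = 2305.5000/190.1250 = 12.1262 mm
θ = 299° = 5.218534 rad
V = θ·R_c·A = 5.218534·12.1262·190.1250 = 12031.331 mm³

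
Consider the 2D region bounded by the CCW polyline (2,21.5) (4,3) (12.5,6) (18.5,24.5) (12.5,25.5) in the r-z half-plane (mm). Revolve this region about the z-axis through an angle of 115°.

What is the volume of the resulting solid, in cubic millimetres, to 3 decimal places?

Profile (r,z), 5 vertices: (2,21.5) (4,3) (12.5,6) (18.5,24.5) (12.5,25.5)
edge 0: (2,21.5)→(4,3)  cross = 2·3 − 4·21.5 = -80.0000; (r_i+r_j)·cross = 6·-80.0000 = -480.0000
edge 1: (4,3)→(12.5,6)  cross = 4·6 − 12.5·3 = -13.5000; (r_i+r_j)·cross = 16.5·-13.5000 = -222.7500
edge 2: (12.5,6)→(18.5,24.5)  cross = 12.5·24.5 − 18.5·6 = 195.2500; (r_i+r_j)·cross = 31·195.2500 = 6052.7500
edge 3: (18.5,24.5)→(12.5,25.5)  cross = 18.5·25.5 − 12.5·24.5 = 165.5000; (r_i+r_j)·cross = 31·165.5000 = 5130.5000
edge 4: (12.5,25.5)→(2,21.5)  cross = 12.5·21.5 − 2·25.5 = 217.7500; (r_i+r_j)·cross = 14.5·217.7500 = 3157.3750
Σcross = 485.0000 → A = |Σcross|/2 = 242.5000 mm²
Σ(r_i+r_j)·cross = 13637.8750 → first moment M = |Σ|/6 = 2272.9792
R_c = M/A = 2272.9792/242.5000 = 9.3731 mm
θ = 115° = 2.007129 rad
V = θ·R_c·A = 2.007129·9.3731·242.5000 = 4562.162 mm³

Volume = 4562.162 mm³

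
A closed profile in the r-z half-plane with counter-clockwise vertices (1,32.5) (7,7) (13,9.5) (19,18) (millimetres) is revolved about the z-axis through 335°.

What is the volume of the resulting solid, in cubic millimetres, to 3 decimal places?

Volume = 11155.796 mm³

Profile (r,z), 4 vertices: (1,32.5) (7,7) (13,9.5) (19,18)
edge 0: (1,32.5)→(7,7)  cross = 1·7 − 7·32.5 = -220.5000; (r_i+r_j)·cross = 8·-220.5000 = -1764.0000
edge 1: (7,7)→(13,9.5)  cross = 7·9.5 − 13·7 = -24.5000; (r_i+r_j)·cross = 20·-24.5000 = -490.0000
edge 2: (13,9.5)→(19,18)  cross = 13·18 − 19·9.5 = 53.5000; (r_i+r_j)·cross = 32·53.5000 = 1712.0000
edge 3: (19,18)→(1,32.5)  cross = 19·32.5 − 1·18 = 599.5000; (r_i+r_j)·cross = 20·599.5000 = 11990.0000
Σcross = 408.0000 → A = |Σcross|/2 = 204.0000 mm²
Σ(r_i+r_j)·cross = 11448.0000 → first moment M = |Σ|/6 = 1908.0000
R_c = M/A = 1908.0000/204.0000 = 9.3529 mm
θ = 335° = 5.846853 rad
V = θ·R_c·A = 5.846853·9.3529·204.0000 = 11155.796 mm³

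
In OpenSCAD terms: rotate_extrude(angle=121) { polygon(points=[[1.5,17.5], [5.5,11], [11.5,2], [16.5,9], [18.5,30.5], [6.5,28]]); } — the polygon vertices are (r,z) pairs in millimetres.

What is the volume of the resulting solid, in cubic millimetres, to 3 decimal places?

Volume = 6971.300 mm³

Profile (r,z), 6 vertices: (1.5,17.5) (5.5,11) (11.5,2) (16.5,9) (18.5,30.5) (6.5,28)
edge 0: (1.5,17.5)→(5.5,11)  cross = 1.5·11 − 5.5·17.5 = -79.7500; (r_i+r_j)·cross = 7·-79.7500 = -558.2500
edge 1: (5.5,11)→(11.5,2)  cross = 5.5·2 − 11.5·11 = -115.5000; (r_i+r_j)·cross = 17·-115.5000 = -1963.5000
edge 2: (11.5,2)→(16.5,9)  cross = 11.5·9 − 16.5·2 = 70.5000; (r_i+r_j)·cross = 28·70.5000 = 1974.0000
edge 3: (16.5,9)→(18.5,30.5)  cross = 16.5·30.5 − 18.5·9 = 336.7500; (r_i+r_j)·cross = 35·336.7500 = 11786.2500
edge 4: (18.5,30.5)→(6.5,28)  cross = 18.5·28 − 6.5·30.5 = 319.7500; (r_i+r_j)·cross = 25·319.7500 = 7993.7500
edge 5: (6.5,28)→(1.5,17.5)  cross = 6.5·17.5 − 1.5·28 = 71.7500; (r_i+r_j)·cross = 8·71.7500 = 574.0000
Σcross = 603.5000 → A = |Σcross|/2 = 301.7500 mm²
Σ(r_i+r_j)·cross = 19806.2500 → first moment M = |Σ|/6 = 3301.0417
R_c = M/A = 3301.0417/301.7500 = 10.9397 mm
θ = 121° = 2.111848 rad
V = θ·R_c·A = 2.111848·10.9397·301.7500 = 6971.300 mm³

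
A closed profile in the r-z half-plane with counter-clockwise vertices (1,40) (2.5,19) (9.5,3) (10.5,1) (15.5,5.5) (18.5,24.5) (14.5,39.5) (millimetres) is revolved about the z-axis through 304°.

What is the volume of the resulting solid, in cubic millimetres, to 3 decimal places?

Volume = 25220.461 mm³

Profile (r,z), 7 vertices: (1,40) (2.5,19) (9.5,3) (10.5,1) (15.5,5.5) (18.5,24.5) (14.5,39.5)
edge 0: (1,40)→(2.5,19)  cross = 1·19 − 2.5·40 = -81.0000; (r_i+r_j)·cross = 3.5·-81.0000 = -283.5000
edge 1: (2.5,19)→(9.5,3)  cross = 2.5·3 − 9.5·19 = -173.0000; (r_i+r_j)·cross = 12·-173.0000 = -2076.0000
edge 2: (9.5,3)→(10.5,1)  cross = 9.5·1 − 10.5·3 = -22.0000; (r_i+r_j)·cross = 20·-22.0000 = -440.0000
edge 3: (10.5,1)→(15.5,5.5)  cross = 10.5·5.5 − 15.5·1 = 42.2500; (r_i+r_j)·cross = 26·42.2500 = 1098.5000
edge 4: (15.5,5.5)→(18.5,24.5)  cross = 15.5·24.5 − 18.5·5.5 = 278.0000; (r_i+r_j)·cross = 34·278.0000 = 9452.0000
edge 5: (18.5,24.5)→(14.5,39.5)  cross = 18.5·39.5 − 14.5·24.5 = 375.5000; (r_i+r_j)·cross = 33·375.5000 = 12391.5000
edge 6: (14.5,39.5)→(1,40)  cross = 14.5·40 − 1·39.5 = 540.5000; (r_i+r_j)·cross = 15.5·540.5000 = 8377.7500
Σcross = 960.2500 → A = |Σcross|/2 = 480.1250 mm²
Σ(r_i+r_j)·cross = 28520.2500 → first moment M = |Σ|/6 = 4753.3750
R_c = M/A = 4753.3750/480.1250 = 9.9003 mm
θ = 304° = 5.305801 rad
V = θ·R_c·A = 5.305801·9.9003·480.1250 = 25220.461 mm³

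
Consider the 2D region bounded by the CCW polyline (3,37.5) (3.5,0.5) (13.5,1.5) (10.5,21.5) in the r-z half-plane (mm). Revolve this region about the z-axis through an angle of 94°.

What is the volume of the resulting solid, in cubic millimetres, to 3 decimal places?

Volume = 2779.192 mm³

Profile (r,z), 4 vertices: (3,37.5) (3.5,0.5) (13.5,1.5) (10.5,21.5)
edge 0: (3,37.5)→(3.5,0.5)  cross = 3·0.5 − 3.5·37.5 = -129.7500; (r_i+r_j)·cross = 6.5·-129.7500 = -843.3750
edge 1: (3.5,0.5)→(13.5,1.5)  cross = 3.5·1.5 − 13.5·0.5 = -1.5000; (r_i+r_j)·cross = 17·-1.5000 = -25.5000
edge 2: (13.5,1.5)→(10.5,21.5)  cross = 13.5·21.5 − 10.5·1.5 = 274.5000; (r_i+r_j)·cross = 24·274.5000 = 6588.0000
edge 3: (10.5,21.5)→(3,37.5)  cross = 10.5·37.5 − 3·21.5 = 329.2500; (r_i+r_j)·cross = 13.5·329.2500 = 4444.8750
Σcross = 472.5000 → A = |Σcross|/2 = 236.2500 mm²
Σ(r_i+r_j)·cross = 10164.0000 → first moment M = |Σ|/6 = 1694.0000
R_c = M/A = 1694.0000/236.2500 = 7.1704 mm
θ = 94° = 1.640609 rad
V = θ·R_c·A = 1.640609·7.1704·236.2500 = 2779.192 mm³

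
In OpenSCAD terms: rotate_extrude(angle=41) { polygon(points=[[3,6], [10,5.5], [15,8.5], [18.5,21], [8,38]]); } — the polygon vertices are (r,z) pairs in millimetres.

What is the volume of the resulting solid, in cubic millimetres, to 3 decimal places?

Profile (r,z), 5 vertices: (3,6) (10,5.5) (15,8.5) (18.5,21) (8,38)
edge 0: (3,6)→(10,5.5)  cross = 3·5.5 − 10·6 = -43.5000; (r_i+r_j)·cross = 13·-43.5000 = -565.5000
edge 1: (10,5.5)→(15,8.5)  cross = 10·8.5 − 15·5.5 = 2.5000; (r_i+r_j)·cross = 25·2.5000 = 62.5000
edge 2: (15,8.5)→(18.5,21)  cross = 15·21 − 18.5·8.5 = 157.7500; (r_i+r_j)·cross = 33.5·157.7500 = 5284.6250
edge 3: (18.5,21)→(8,38)  cross = 18.5·38 − 8·21 = 535.0000; (r_i+r_j)·cross = 26.5·535.0000 = 14177.5000
edge 4: (8,38)→(3,6)  cross = 8·6 − 3·38 = -66.0000; (r_i+r_j)·cross = 11·-66.0000 = -726.0000
Σcross = 585.7500 → A = |Σcross|/2 = 292.8750 mm²
Σ(r_i+r_j)·cross = 18233.1250 → first moment M = |Σ|/6 = 3038.8542
R_c = M/A = 3038.8542/292.8750 = 10.3759 mm
θ = 41° = 0.715585 rad
V = θ·R_c·A = 0.715585·10.3759·292.8750 = 2174.558 mm³

Volume = 2174.558 mm³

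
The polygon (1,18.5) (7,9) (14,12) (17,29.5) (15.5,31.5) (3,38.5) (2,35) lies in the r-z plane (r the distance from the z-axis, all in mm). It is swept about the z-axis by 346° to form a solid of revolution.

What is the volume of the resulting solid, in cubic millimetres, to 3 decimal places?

Volume = 16721.294 mm³

Profile (r,z), 7 vertices: (1,18.5) (7,9) (14,12) (17,29.5) (15.5,31.5) (3,38.5) (2,35)
edge 0: (1,18.5)→(7,9)  cross = 1·9 − 7·18.5 = -120.5000; (r_i+r_j)·cross = 8·-120.5000 = -964.0000
edge 1: (7,9)→(14,12)  cross = 7·12 − 14·9 = -42.0000; (r_i+r_j)·cross = 21·-42.0000 = -882.0000
edge 2: (14,12)→(17,29.5)  cross = 14·29.5 − 17·12 = 209.0000; (r_i+r_j)·cross = 31·209.0000 = 6479.0000
edge 3: (17,29.5)→(15.5,31.5)  cross = 17·31.5 − 15.5·29.5 = 78.2500; (r_i+r_j)·cross = 32.5·78.2500 = 2543.1250
edge 4: (15.5,31.5)→(3,38.5)  cross = 15.5·38.5 − 3·31.5 = 502.2500; (r_i+r_j)·cross = 18.5·502.2500 = 9291.6250
edge 5: (3,38.5)→(2,35)  cross = 3·35 − 2·38.5 = 28.0000; (r_i+r_j)·cross = 5·28.0000 = 140.0000
edge 6: (2,35)→(1,18.5)  cross = 2·18.5 − 1·35 = 2.0000; (r_i+r_j)·cross = 3·2.0000 = 6.0000
Σcross = 657.0000 → A = |Σcross|/2 = 328.5000 mm²
Σ(r_i+r_j)·cross = 16613.7500 → first moment M = |Σ|/6 = 2768.9583
R_c = M/A = 2768.9583/328.5000 = 8.4291 mm
θ = 346° = 6.038839 rad
V = θ·R_c·A = 6.038839·8.4291·328.5000 = 16721.294 mm³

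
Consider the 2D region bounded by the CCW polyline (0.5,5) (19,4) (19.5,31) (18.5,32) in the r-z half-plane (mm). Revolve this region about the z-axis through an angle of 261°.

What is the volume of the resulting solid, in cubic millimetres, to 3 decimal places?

Profile (r,z), 4 vertices: (0.5,5) (19,4) (19.5,31) (18.5,32)
edge 0: (0.5,5)→(19,4)  cross = 0.5·4 − 19·5 = -93.0000; (r_i+r_j)·cross = 19.5·-93.0000 = -1813.5000
edge 1: (19,4)→(19.5,31)  cross = 19·31 − 19.5·4 = 511.0000; (r_i+r_j)·cross = 38.5·511.0000 = 19673.5000
edge 2: (19.5,31)→(18.5,32)  cross = 19.5·32 − 18.5·31 = 50.5000; (r_i+r_j)·cross = 38·50.5000 = 1919.0000
edge 3: (18.5,32)→(0.5,5)  cross = 18.5·5 − 0.5·32 = 76.5000; (r_i+r_j)·cross = 19·76.5000 = 1453.5000
Σcross = 545.0000 → A = |Σcross|/2 = 272.5000 mm²
Σ(r_i+r_j)·cross = 21232.5000 → first moment M = |Σ|/6 = 3538.7500
R_c = M/A = 3538.7500/272.5000 = 12.9862 mm
θ = 261° = 4.555309 rad
V = θ·R_c·A = 4.555309·12.9862·272.5000 = 16120.101 mm³

Volume = 16120.101 mm³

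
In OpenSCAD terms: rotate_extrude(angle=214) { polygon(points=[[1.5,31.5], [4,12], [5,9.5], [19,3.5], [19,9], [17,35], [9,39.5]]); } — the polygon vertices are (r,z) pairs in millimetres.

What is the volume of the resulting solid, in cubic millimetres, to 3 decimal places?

Volume = 18253.357 mm³

Profile (r,z), 7 vertices: (1.5,31.5) (4,12) (5,9.5) (19,3.5) (19,9) (17,35) (9,39.5)
edge 0: (1.5,31.5)→(4,12)  cross = 1.5·12 − 4·31.5 = -108.0000; (r_i+r_j)·cross = 5.5·-108.0000 = -594.0000
edge 1: (4,12)→(5,9.5)  cross = 4·9.5 − 5·12 = -22.0000; (r_i+r_j)·cross = 9·-22.0000 = -198.0000
edge 2: (5,9.5)→(19,3.5)  cross = 5·3.5 − 19·9.5 = -163.0000; (r_i+r_j)·cross = 24·-163.0000 = -3912.0000
edge 3: (19,3.5)→(19,9)  cross = 19·9 − 19·3.5 = 104.5000; (r_i+r_j)·cross = 38·104.5000 = 3971.0000
edge 4: (19,9)→(17,35)  cross = 19·35 − 17·9 = 512.0000; (r_i+r_j)·cross = 36·512.0000 = 18432.0000
edge 5: (17,35)→(9,39.5)  cross = 17·39.5 − 9·35 = 356.5000; (r_i+r_j)·cross = 26·356.5000 = 9269.0000
edge 6: (9,39.5)→(1.5,31.5)  cross = 9·31.5 − 1.5·39.5 = 224.2500; (r_i+r_j)·cross = 10.5·224.2500 = 2354.6250
Σcross = 904.2500 → A = |Σcross|/2 = 452.1250 mm²
Σ(r_i+r_j)·cross = 29322.6250 → first moment M = |Σ|/6 = 4887.1042
R_c = M/A = 4887.1042/452.1250 = 10.8092 mm
θ = 214° = 3.735005 rad
V = θ·R_c·A = 3.735005·10.8092·452.1250 = 18253.357 mm³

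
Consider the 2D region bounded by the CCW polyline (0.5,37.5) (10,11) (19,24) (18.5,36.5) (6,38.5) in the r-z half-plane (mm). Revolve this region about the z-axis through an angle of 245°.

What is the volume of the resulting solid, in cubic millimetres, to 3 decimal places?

Profile (r,z), 5 vertices: (0.5,37.5) (10,11) (19,24) (18.5,36.5) (6,38.5)
edge 0: (0.5,37.5)→(10,11)  cross = 0.5·11 − 10·37.5 = -369.5000; (r_i+r_j)·cross = 10.5·-369.5000 = -3879.7500
edge 1: (10,11)→(19,24)  cross = 10·24 − 19·11 = 31.0000; (r_i+r_j)·cross = 29·31.0000 = 899.0000
edge 2: (19,24)→(18.5,36.5)  cross = 19·36.5 − 18.5·24 = 249.5000; (r_i+r_j)·cross = 37.5·249.5000 = 9356.2500
edge 3: (18.5,36.5)→(6,38.5)  cross = 18.5·38.5 − 6·36.5 = 493.2500; (r_i+r_j)·cross = 24.5·493.2500 = 12084.6250
edge 4: (6,38.5)→(0.5,37.5)  cross = 6·37.5 − 0.5·38.5 = 205.7500; (r_i+r_j)·cross = 6.5·205.7500 = 1337.3750
Σcross = 610.0000 → A = |Σcross|/2 = 305.0000 mm²
Σ(r_i+r_j)·cross = 19797.5000 → first moment M = |Σ|/6 = 3299.5833
R_c = M/A = 3299.5833/305.0000 = 10.8183 mm
θ = 245° = 4.276057 rad
V = θ·R_c·A = 4.276057·10.8183·305.0000 = 14109.205 mm³

Volume = 14109.205 mm³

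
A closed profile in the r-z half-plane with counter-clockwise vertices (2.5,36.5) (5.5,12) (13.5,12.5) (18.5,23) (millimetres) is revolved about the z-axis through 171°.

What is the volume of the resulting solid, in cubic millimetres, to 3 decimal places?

Volume = 6153.568 mm³

Profile (r,z), 4 vertices: (2.5,36.5) (5.5,12) (13.5,12.5) (18.5,23)
edge 0: (2.5,36.5)→(5.5,12)  cross = 2.5·12 − 5.5·36.5 = -170.7500; (r_i+r_j)·cross = 8·-170.7500 = -1366.0000
edge 1: (5.5,12)→(13.5,12.5)  cross = 5.5·12.5 − 13.5·12 = -93.2500; (r_i+r_j)·cross = 19·-93.2500 = -1771.7500
edge 2: (13.5,12.5)→(18.5,23)  cross = 13.5·23 − 18.5·12.5 = 79.2500; (r_i+r_j)·cross = 32·79.2500 = 2536.0000
edge 3: (18.5,23)→(2.5,36.5)  cross = 18.5·36.5 − 2.5·23 = 617.7500; (r_i+r_j)·cross = 21·617.7500 = 12972.7500
Σcross = 433.0000 → A = |Σcross|/2 = 216.5000 mm²
Σ(r_i+r_j)·cross = 12371.0000 → first moment M = |Σ|/6 = 2061.8333
R_c = M/A = 2061.8333/216.5000 = 9.5235 mm
θ = 171° = 2.984513 rad
V = θ·R_c·A = 2.984513·9.5235·216.5000 = 6153.568 mm³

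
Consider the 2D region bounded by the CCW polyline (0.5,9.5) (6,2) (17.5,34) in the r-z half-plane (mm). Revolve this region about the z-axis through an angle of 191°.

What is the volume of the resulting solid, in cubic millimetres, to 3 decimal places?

Profile (r,z), 3 vertices: (0.5,9.5) (6,2) (17.5,34)
edge 0: (0.5,9.5)→(6,2)  cross = 0.5·2 − 6·9.5 = -56.0000; (r_i+r_j)·cross = 6.5·-56.0000 = -364.0000
edge 1: (6,2)→(17.5,34)  cross = 6·34 − 17.5·2 = 169.0000; (r_i+r_j)·cross = 23.5·169.0000 = 3971.5000
edge 2: (17.5,34)→(0.5,9.5)  cross = 17.5·9.5 − 0.5·34 = 149.2500; (r_i+r_j)·cross = 18·149.2500 = 2686.5000
Σcross = 262.2500 → A = |Σcross|/2 = 131.1250 mm²
Σ(r_i+r_j)·cross = 6294.0000 → first moment M = |Σ|/6 = 1049.0000
R_c = M/A = 1049.0000/131.1250 = 8.0000 mm
θ = 191° = 3.333579 rad
V = θ·R_c·A = 3.333579·8.0000·131.1250 = 3496.924 mm³

Volume = 3496.924 mm³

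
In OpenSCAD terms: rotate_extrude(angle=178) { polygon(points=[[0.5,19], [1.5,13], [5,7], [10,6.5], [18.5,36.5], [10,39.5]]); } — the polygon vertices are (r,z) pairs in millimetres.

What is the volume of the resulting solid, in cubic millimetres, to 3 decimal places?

Profile (r,z), 6 vertices: (0.5,19) (1.5,13) (5,7) (10,6.5) (18.5,36.5) (10,39.5)
edge 0: (0.5,19)→(1.5,13)  cross = 0.5·13 − 1.5·19 = -22.0000; (r_i+r_j)·cross = 2·-22.0000 = -44.0000
edge 1: (1.5,13)→(5,7)  cross = 1.5·7 − 5·13 = -54.5000; (r_i+r_j)·cross = 6.5·-54.5000 = -354.2500
edge 2: (5,7)→(10,6.5)  cross = 5·6.5 − 10·7 = -37.5000; (r_i+r_j)·cross = 15·-37.5000 = -562.5000
edge 3: (10,6.5)→(18.5,36.5)  cross = 10·36.5 − 18.5·6.5 = 244.7500; (r_i+r_j)·cross = 28.5·244.7500 = 6975.3750
edge 4: (18.5,36.5)→(10,39.5)  cross = 18.5·39.5 − 10·36.5 = 365.7500; (r_i+r_j)·cross = 28.5·365.7500 = 10423.8750
edge 5: (10,39.5)→(0.5,19)  cross = 10·19 − 0.5·39.5 = 170.2500; (r_i+r_j)·cross = 10.5·170.2500 = 1787.6250
Σcross = 666.7500 → A = |Σcross|/2 = 333.3750 mm²
Σ(r_i+r_j)·cross = 18226.1250 → first moment M = |Σ|/6 = 3037.6875
R_c = M/A = 3037.6875/333.3750 = 9.1119 mm
θ = 178° = 3.106686 rad
V = θ·R_c·A = 3.106686·9.1119·333.3750 = 9437.141 mm³

Volume = 9437.141 mm³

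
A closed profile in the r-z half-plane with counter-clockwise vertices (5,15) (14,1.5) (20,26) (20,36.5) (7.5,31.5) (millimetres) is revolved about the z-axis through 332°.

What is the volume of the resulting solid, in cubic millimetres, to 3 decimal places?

Profile (r,z), 5 vertices: (5,15) (14,1.5) (20,26) (20,36.5) (7.5,31.5)
edge 0: (5,15)→(14,1.5)  cross = 5·1.5 − 14·15 = -202.5000; (r_i+r_j)·cross = 19·-202.5000 = -3847.5000
edge 1: (14,1.5)→(20,26)  cross = 14·26 − 20·1.5 = 334.0000; (r_i+r_j)·cross = 34·334.0000 = 11356.0000
edge 2: (20,26)→(20,36.5)  cross = 20·36.5 − 20·26 = 210.0000; (r_i+r_j)·cross = 40·210.0000 = 8400.0000
edge 3: (20,36.5)→(7.5,31.5)  cross = 20·31.5 − 7.5·36.5 = 356.2500; (r_i+r_j)·cross = 27.5·356.2500 = 9796.8750
edge 4: (7.5,31.5)→(5,15)  cross = 7.5·15 − 5·31.5 = -45.0000; (r_i+r_j)·cross = 12.5·-45.0000 = -562.5000
Σcross = 652.7500 → A = |Σcross|/2 = 326.3750 mm²
Σ(r_i+r_j)·cross = 25142.8750 → first moment M = |Σ|/6 = 4190.4792
R_c = M/A = 4190.4792/326.3750 = 12.8395 mm
θ = 332° = 5.794493 rad
V = θ·R_c·A = 5.794493·12.8395·326.3750 = 24281.703 mm³

Volume = 24281.703 mm³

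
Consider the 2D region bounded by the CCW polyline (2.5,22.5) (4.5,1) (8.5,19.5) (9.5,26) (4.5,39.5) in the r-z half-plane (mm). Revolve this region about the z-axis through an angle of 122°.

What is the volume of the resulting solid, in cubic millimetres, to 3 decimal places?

Volume = 1637.965 mm³

Profile (r,z), 5 vertices: (2.5,22.5) (4.5,1) (8.5,19.5) (9.5,26) (4.5,39.5)
edge 0: (2.5,22.5)→(4.5,1)  cross = 2.5·1 − 4.5·22.5 = -98.7500; (r_i+r_j)·cross = 7·-98.7500 = -691.2500
edge 1: (4.5,1)→(8.5,19.5)  cross = 4.5·19.5 − 8.5·1 = 79.2500; (r_i+r_j)·cross = 13·79.2500 = 1030.2500
edge 2: (8.5,19.5)→(9.5,26)  cross = 8.5·26 − 9.5·19.5 = 35.7500; (r_i+r_j)·cross = 18·35.7500 = 643.5000
edge 3: (9.5,26)→(4.5,39.5)  cross = 9.5·39.5 − 4.5·26 = 258.2500; (r_i+r_j)·cross = 14·258.2500 = 3615.5000
edge 4: (4.5,39.5)→(2.5,22.5)  cross = 4.5·22.5 − 2.5·39.5 = 2.5000; (r_i+r_j)·cross = 7·2.5000 = 17.5000
Σcross = 277.0000 → A = |Σcross|/2 = 138.5000 mm²
Σ(r_i+r_j)·cross = 4615.5000 → first moment M = |Σ|/6 = 769.2500
R_c = M/A = 769.2500/138.5000 = 5.5542 mm
θ = 122° = 2.129302 rad
V = θ·R_c·A = 2.129302·5.5542·138.5000 = 1637.965 mm³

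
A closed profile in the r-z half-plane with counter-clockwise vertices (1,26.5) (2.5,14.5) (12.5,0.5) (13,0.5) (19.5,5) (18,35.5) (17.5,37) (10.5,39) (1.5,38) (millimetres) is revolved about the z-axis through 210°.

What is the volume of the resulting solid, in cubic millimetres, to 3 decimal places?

Profile (r,z), 9 vertices: (1,26.5) (2.5,14.5) (12.5,0.5) (13,0.5) (19.5,5) (18,35.5) (17.5,37) (10.5,39) (1.5,38)
edge 0: (1,26.5)→(2.5,14.5)  cross = 1·14.5 − 2.5·26.5 = -51.7500; (r_i+r_j)·cross = 3.5·-51.7500 = -181.1250
edge 1: (2.5,14.5)→(12.5,0.5)  cross = 2.5·0.5 − 12.5·14.5 = -180.0000; (r_i+r_j)·cross = 15·-180.0000 = -2700.0000
edge 2: (12.5,0.5)→(13,0.5)  cross = 12.5·0.5 − 13·0.5 = -0.2500; (r_i+r_j)·cross = 25.5·-0.2500 = -6.3750
edge 3: (13,0.5)→(19.5,5)  cross = 13·5 − 19.5·0.5 = 55.2500; (r_i+r_j)·cross = 32.5·55.2500 = 1795.6250
edge 4: (19.5,5)→(18,35.5)  cross = 19.5·35.5 − 18·5 = 602.2500; (r_i+r_j)·cross = 37.5·602.2500 = 22584.3750
edge 5: (18,35.5)→(17.5,37)  cross = 18·37 − 17.5·35.5 = 44.7500; (r_i+r_j)·cross = 35.5·44.7500 = 1588.6250
edge 6: (17.5,37)→(10.5,39)  cross = 17.5·39 − 10.5·37 = 294.0000; (r_i+r_j)·cross = 28·294.0000 = 8232.0000
edge 7: (10.5,39)→(1.5,38)  cross = 10.5·38 − 1.5·39 = 340.5000; (r_i+r_j)·cross = 12·340.5000 = 4086.0000
edge 8: (1.5,38)→(1,26.5)  cross = 1.5·26.5 − 1·38 = 1.7500; (r_i+r_j)·cross = 2.5·1.7500 = 4.3750
Σcross = 1106.5000 → A = |Σcross|/2 = 553.2500 mm²
Σ(r_i+r_j)·cross = 35403.5000 → first moment M = |Σ|/6 = 5900.5833
R_c = M/A = 5900.5833/553.2500 = 10.6653 mm
θ = 210° = 3.665191 rad
V = θ·R_c·A = 3.665191·10.6653·553.2500 = 21626.767 mm³

Volume = 21626.767 mm³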